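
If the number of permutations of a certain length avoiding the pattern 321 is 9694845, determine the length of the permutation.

Permutations of [n] avoiding a fixed length-3 pattern are counted by C_n; 9694845 = C_15.

15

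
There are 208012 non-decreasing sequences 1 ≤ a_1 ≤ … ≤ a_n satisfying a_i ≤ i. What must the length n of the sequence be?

Such sub-staircase sequences of length n are counted by C_n. Since C_12 = 208012, the index is 12.

12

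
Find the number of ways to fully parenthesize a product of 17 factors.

35357670

Bracketing 17 factors into binary products is counted by C_{17−1} = C_16.
C_16 = C_15 · 2(2·15+1)/(15+2) = 9694845 · 62/17 = 35357670.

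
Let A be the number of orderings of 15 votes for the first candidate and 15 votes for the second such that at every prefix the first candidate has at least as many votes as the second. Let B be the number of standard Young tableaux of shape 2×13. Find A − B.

8951945

Reading a vote for the leader as '(' and for the other as ')' turns such a sequence into a balanced string of 15 pairs, so the count is C_15. So A = C_15 = 9694845.
Standard Young tableaux of shape 2×n are counted by C_n; here n = 13. So B = C_13 = 742900.
A − B = 9694845 − 742900 = 8951945.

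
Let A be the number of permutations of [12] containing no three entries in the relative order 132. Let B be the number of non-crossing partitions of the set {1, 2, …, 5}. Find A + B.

208054

For any fixed pattern of length 3, the pattern-avoiding permutations of [12] number C_12. So A = C_12 = 208012.
The non-crossing partitions of [5] form a lattice of size C_5. So B = C_5 = 42.
A + B = 208012 + 42 = 208054.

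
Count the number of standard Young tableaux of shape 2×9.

4862

By the hook-length formula (or a Dyck-path bijection), SYT of shape 2×9 number C_9.
C_9 = C_8 · 2(2·8+1)/(8+2) = 1430 · 34/10 = 4862.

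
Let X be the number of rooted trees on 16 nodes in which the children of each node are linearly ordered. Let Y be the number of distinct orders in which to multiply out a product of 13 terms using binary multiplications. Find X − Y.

9486833

A rooted plane tree on 16 nodes has 15 edges, and such trees are counted by C_15. So X = C_15 = 9694845.
Parenthesizations of m factors correspond to full binary trees with m leaves, counted by C_{m−1}; m = 13 gives C_12. So Y = C_12 = 208012.
X − Y = 9694845 − 208012 = 9486833.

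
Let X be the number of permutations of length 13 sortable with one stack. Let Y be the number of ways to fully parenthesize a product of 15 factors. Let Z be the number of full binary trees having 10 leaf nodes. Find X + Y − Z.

3412478

By Knuth's characterisation, the stack-sortable permutations of length 13 are the 231-avoiders, numbering C_13. So X = C_13 = 742900.
Bracketing 15 factors into binary products is counted by C_{15−1} = C_14. So Y = C_14 = 2674440.
A full binary tree with L leaves has L−1 internal nodes and is counted by C_{L−1}; L = 10 gives C_9. So Z = C_9 = 4862.
X + Y − Z = 742900 + 2674440 − 4862 = 3412478.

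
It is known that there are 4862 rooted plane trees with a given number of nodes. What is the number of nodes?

10

Rooted ordered trees on m nodes are counted by C_{m−1}. The Catalan number equal to 4862 is C_9.
So the index is 9, and the number of nodes is 9 + 1 = 10.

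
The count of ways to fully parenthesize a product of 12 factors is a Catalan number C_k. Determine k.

11

Bracketing 12 factors into binary products is counted by C_{12−1} = C_11.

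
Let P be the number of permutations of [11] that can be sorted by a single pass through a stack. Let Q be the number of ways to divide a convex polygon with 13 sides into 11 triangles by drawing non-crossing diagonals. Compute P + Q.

By Knuth's characterisation, the stack-sortable permutations of length 11 are the 231-avoiders, numbering C_11. So P = C_11 = 58786.
Triangulations of a convex m-gon are counted by C_{m−2}; with m = 13 this is C_11. So Q = C_11 = 58786.
P + Q = 58786 + 58786 = 117572.

117572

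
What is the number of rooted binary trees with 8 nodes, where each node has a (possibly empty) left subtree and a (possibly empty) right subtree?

1430

Rooted binary trees with 8 nodes (each child slot possibly empty) number C_8.
C_8 = C(16,8)/9 = 12870/9 = 1430.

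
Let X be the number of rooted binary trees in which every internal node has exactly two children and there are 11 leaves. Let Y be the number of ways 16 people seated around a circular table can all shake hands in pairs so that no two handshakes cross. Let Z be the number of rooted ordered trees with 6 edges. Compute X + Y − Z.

18094

A full binary tree with L leaves has L−1 internal nodes and is counted by C_{L−1}; L = 11 gives C_10. So X = C_10 = 16796.
With 16 = 2·8 people, non-crossing handshake pairings are non-crossing perfect matchings on a circle, counted by C_8. So Y = C_8 = 1430.
A rooted plane tree with 6 edges has 7 nodes, and the count is C_6. So Z = C_6 = 132.
X + Y − Z = 16796 + 1430 − 132 = 18094.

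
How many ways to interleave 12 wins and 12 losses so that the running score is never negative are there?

Reading a vote for the leader as '(' and for the other as ')' turns such a sequence into a balanced string of 12 pairs, so the count is C_12.
C_12 = C(24,12)/13 = 2704156/13 = 208012.

208012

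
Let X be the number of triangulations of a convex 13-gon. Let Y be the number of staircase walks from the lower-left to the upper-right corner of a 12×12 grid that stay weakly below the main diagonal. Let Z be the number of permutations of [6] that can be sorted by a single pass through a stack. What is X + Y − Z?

266666

The number of triangulations of a 13-gon is the Catalan number C_11 (index = sides − 2). So X = C_11 = 58786.
Monotone paths in an n×n grid that stay weakly below the diagonal are counted by C_n; here n = 12. So Y = C_12 = 208012.
By Knuth's characterisation, the stack-sortable permutations of length 6 are the 231-avoiders, numbering C_6. So Z = C_6 = 132.
X + Y − Z = 58786 + 208012 − 132 = 266666.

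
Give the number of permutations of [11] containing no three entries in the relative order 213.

For any fixed pattern of length 3, the pattern-avoiding permutations of [11] number C_11.
C_11 = C(22,11)/12 = 705432/12 = 58786.

58786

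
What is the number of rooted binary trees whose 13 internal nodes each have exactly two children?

Full binary trees with n internal nodes are counted by C_n; here n = 13.
C_13 = C(26,13)/14 = 10400600/14 = 742900.

742900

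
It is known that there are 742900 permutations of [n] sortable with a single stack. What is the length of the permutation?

Stack-sortable permutations of [n] are counted by C_n, and C_13 = 742900.

13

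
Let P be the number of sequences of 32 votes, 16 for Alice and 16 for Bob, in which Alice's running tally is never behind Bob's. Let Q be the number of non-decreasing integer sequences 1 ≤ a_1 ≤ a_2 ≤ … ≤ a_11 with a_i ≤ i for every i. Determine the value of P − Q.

35298884

Ballot sequences with n votes each where one side never trails are Dyck words, counted by C_n; here n = 16. So P = C_16 = 35357670.
Weakly increasing sequences with a_i ≤ i biject with Dyck paths of semilength 11, so there are C_11. So Q = C_11 = 58786.
P − Q = 35357670 − 58786 = 35298884.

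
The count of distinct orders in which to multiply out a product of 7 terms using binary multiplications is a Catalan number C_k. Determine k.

6

Bracketing 7 factors into binary products is counted by C_{7−1} = C_6.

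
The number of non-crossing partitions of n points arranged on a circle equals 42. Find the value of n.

Non-crossing partitions of [n] are counted by C_n. Since C_5 = 42, the index is 5.

5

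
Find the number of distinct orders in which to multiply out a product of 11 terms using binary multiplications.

16796

Ways to associate a product of 11 factors correspond to binary trees on 11 leaves, so the count is C_10.
C_10 = C(20,10)/11 = 184756/11 = 16796.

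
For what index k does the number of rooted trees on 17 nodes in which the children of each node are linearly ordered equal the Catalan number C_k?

Rooted ordered (plane) trees on m nodes have m−1 edges and are counted by C_{m−1}; m = 17 gives C_16.

16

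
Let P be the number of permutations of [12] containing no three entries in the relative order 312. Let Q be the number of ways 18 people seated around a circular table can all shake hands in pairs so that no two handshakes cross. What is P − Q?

Permutations of [n] avoiding any single length-3 pattern are counted by C_n; here n = 12. So P = C_12 = 208012.
Non-crossing handshake pairings of 2n people are counted by C_n; 18 people gives n = 9. So Q = C_9 = 4862.
P − Q = 208012 − 4862 = 203150.

203150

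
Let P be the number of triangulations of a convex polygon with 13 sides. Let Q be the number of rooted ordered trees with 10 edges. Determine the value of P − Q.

The number of triangulations of a 13-gon is the Catalan number C_11 (index = sides − 2). So P = C_11 = 58786.
Rooted ordered trees with n edges are counted by C_n; here n = 10. So Q = C_10 = 16796.
P − Q = 58786 − 16796 = 41990.

41990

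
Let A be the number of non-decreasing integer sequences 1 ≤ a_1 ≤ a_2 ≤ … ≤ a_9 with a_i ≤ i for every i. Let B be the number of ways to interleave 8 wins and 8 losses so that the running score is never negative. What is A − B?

3432

Weakly increasing sequences with a_i ≤ i biject with Dyck paths of semilength 9, so there are C_9. So A = C_9 = 4862.
Ballot sequences with n votes each where one side never trails are Dyck words, counted by C_n; here n = 8. So B = C_8 = 1430.
A − B = 4862 − 1430 = 3432.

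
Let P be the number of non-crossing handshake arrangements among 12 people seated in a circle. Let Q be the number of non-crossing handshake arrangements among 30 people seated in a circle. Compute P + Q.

9694977

With 12 = 2·6 people, non-crossing handshake pairings are non-crossing perfect matchings on a circle, counted by C_6. So P = C_6 = 132.
Non-crossing handshake pairings of 2n people are counted by C_n; 30 people gives n = 15. So Q = C_15 = 9694845.
P + Q = 132 + 9694845 = 9694977.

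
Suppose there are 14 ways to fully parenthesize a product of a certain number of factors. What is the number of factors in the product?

Parenthesizations of m factors are counted by C_{m−1}, and C_4 = 14.
So the index is 4, and the number of factors is 4 + 1 = 5.

5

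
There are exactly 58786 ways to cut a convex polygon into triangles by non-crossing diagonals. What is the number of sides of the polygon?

13

Triangulations of a convex m-gon are counted by C_{m−2}; 58786 = C_11.
So m − 2 = 11, giving m = 13 sides.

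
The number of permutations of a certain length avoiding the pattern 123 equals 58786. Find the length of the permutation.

Permutations of [n] avoiding a fixed length-3 pattern are counted by C_n. The Catalan number equal to 58786 is C_11.

11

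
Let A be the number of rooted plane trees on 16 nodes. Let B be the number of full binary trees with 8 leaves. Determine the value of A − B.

A rooted plane tree on 16 nodes has 15 edges, and such trees are counted by C_15. So A = C_15 = 9694845.
A full binary tree with L leaves has L−1 internal nodes and is counted by C_{L−1}; L = 8 gives C_7. So B = C_7 = 429.
A − B = 9694845 − 429 = 9694416.

9694416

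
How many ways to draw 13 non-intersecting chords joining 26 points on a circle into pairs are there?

Pairing 26 circle points by 13 non-crossing chords gives C_13 matchings.
C_13 = C(26,13)/14 = 10400600/14 = 742900.

742900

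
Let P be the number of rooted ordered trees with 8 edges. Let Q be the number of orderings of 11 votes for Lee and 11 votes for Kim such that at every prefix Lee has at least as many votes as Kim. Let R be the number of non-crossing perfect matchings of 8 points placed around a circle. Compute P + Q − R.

Rooted ordered trees with n edges are counted by C_n; here n = 8. So P = C_8 = 1430.
Reading a vote for the leader as '(' and for the other as ')' turns such a sequence into a balanced string of 11 pairs, so the count is C_11. So Q = C_11 = 58786.
Pairing 8 circle points by 4 non-crossing chords gives C_4 matchings. So R = C_4 = 14.
P + Q − R = 1430 + 58786 − 14 = 60202.

60202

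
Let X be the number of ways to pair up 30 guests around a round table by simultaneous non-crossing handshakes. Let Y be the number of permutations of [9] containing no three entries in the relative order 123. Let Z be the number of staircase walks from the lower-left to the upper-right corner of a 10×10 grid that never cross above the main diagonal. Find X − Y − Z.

9673187

Non-crossing handshake pairings of 2n people are counted by C_n; 30 people gives n = 15. So X = C_15 = 9694845.
For any fixed pattern of length 3, the pattern-avoiding permutations of [9] number C_9. So Y = C_9 = 4862.
Sub-diagonal monotone paths from (0,0) to (10,10) biject with Dyck paths of semilength 10, giving C_10. So Z = C_10 = 16796.
X − Y − Z = 9694845 − 4862 − 16796 = 9673187.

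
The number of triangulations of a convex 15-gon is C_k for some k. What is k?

13

A convex 15-gon is triangulated into 13 triangles, and the number of such triangulations is the Catalan number C_{15−2} = C_13.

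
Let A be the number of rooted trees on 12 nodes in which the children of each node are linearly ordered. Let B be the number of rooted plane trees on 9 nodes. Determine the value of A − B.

Rooted ordered (plane) trees on m nodes have m−1 edges and are counted by C_{m−1}; m = 12 gives C_11. So A = C_11 = 58786.
Rooted ordered (plane) trees on m nodes have m−1 edges and are counted by C_{m−1}; m = 9 gives C_8. So B = C_8 = 1430.
A − B = 58786 − 1430 = 57356.

57356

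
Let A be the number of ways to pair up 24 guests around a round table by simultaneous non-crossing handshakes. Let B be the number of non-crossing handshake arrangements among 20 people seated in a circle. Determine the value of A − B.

191216

Non-crossing handshake pairings of 2n people are counted by C_n; 24 people gives n = 12. So A = C_12 = 208012.
Non-crossing handshake pairings of 2n people are counted by C_n; 20 people gives n = 10. So B = C_10 = 16796.
A − B = 208012 − 16796 = 191216.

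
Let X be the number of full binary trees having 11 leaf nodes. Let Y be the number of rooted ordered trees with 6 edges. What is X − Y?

16664

A full binary tree with L leaves has L−1 internal nodes and is counted by C_{L−1}; L = 11 gives C_10. So X = C_10 = 16796.
A rooted plane tree with 6 edges has 7 nodes, and the count is C_6. So Y = C_6 = 132.
X − Y = 16796 − 132 = 16664.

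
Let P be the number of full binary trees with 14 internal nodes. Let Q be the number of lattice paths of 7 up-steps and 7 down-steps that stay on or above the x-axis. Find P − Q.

The number of full binary trees on 14 internal nodes is the Catalan number C_14. So P = C_14 = 2674440.
Paths of 7 up- and 7 down-steps that never dip below the axis are Dyck paths; their count is C_7. So Q = C_7 = 429.
P − Q = 2674440 − 429 = 2674011.

2674011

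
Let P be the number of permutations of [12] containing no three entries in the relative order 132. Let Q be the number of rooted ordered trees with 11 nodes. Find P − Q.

191216

Permutations of [n] avoiding any single length-3 pattern are counted by C_n; here n = 12. So P = C_12 = 208012.
Rooted ordered (plane) trees on m nodes have m−1 edges and are counted by C_{m−1}; m = 11 gives C_10. So Q = C_10 = 16796.
P − Q = 208012 − 16796 = 191216.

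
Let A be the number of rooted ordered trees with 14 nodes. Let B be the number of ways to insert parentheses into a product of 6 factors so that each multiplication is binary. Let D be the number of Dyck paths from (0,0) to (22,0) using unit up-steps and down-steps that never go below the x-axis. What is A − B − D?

Rooted ordered (plane) trees on m nodes have m−1 edges and are counted by C_{m−1}; m = 14 gives C_13. So A = C_13 = 742900.
Ways to associate a product of 6 factors correspond to binary trees on 6 leaves, so the count is C_5. So B = C_5 = 42.
Paths of 11 up- and 11 down-steps that never dip below the axis are Dyck paths; their count is C_11. So D = C_11 = 58786.
A − B − D = 742900 − 42 − 58786 = 684072.

684072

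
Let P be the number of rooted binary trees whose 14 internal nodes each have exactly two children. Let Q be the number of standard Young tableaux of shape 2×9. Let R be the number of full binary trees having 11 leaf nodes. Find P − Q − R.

2652782

The number of full binary trees on 14 internal nodes is the Catalan number C_14. So P = C_14 = 2674440.
By the hook-length formula (or a Dyck-path bijection), SYT of shape 2×9 number C_9. So Q = C_9 = 4862.
Full binary trees with 11 leaves have 11−1 = 10 internal nodes, so there are C_10 of them. So R = C_10 = 16796.
P − Q − R = 2674440 − 4862 − 16796 = 2652782.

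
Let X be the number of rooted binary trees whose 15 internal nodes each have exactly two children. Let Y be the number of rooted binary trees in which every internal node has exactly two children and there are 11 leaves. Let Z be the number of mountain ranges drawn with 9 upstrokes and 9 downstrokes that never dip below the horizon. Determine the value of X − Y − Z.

9673187

The number of full binary trees on 15 internal nodes is the Catalan number C_15. So X = C_15 = 9694845.
Full binary trees with 11 leaves have 11−1 = 10 internal nodes, so there are C_10 of them. So Y = C_10 = 16796.
A Dyck path with 9 up-steps and 9 down-steps has semilength 9, so there are C_9 of them. So Z = C_9 = 4862.
X − Y − Z = 9694845 − 16796 − 4862 = 9673187.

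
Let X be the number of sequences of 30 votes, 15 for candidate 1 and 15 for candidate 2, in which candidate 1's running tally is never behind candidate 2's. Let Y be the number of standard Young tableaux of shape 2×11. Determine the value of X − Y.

9636059

Ballot sequences with n votes each where one side never trails are Dyck words, counted by C_n; here n = 15. So X = C_15 = 9694845.
Standard Young tableaux of shape 2×n are counted by C_n; here n = 11. So Y = C_11 = 58786.
X − Y = 9694845 − 58786 = 9636059.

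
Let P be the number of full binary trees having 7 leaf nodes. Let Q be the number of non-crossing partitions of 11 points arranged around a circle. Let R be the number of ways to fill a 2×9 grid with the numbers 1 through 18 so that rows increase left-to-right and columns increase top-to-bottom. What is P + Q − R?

54056

A full binary tree with L leaves has L−1 internal nodes and is counted by C_{L−1}; L = 7 gives C_6. So P = C_6 = 132.
The non-crossing partitions of [11] form a lattice of size C_11. So Q = C_11 = 58786.
Standard Young tableaux of shape 2×n are counted by C_n; here n = 9. So R = C_9 = 4862.
P + Q − R = 132 + 58786 − 4862 = 54056.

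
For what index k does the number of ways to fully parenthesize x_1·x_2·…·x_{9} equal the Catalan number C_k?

Bracketing 9 factors into binary products is counted by C_{9−1} = C_8.

8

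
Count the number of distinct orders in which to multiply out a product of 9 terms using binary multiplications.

1430

Parenthesizations of m factors correspond to full binary trees with m leaves, counted by C_{m−1}; m = 9 gives C_8.
C_8 = C(16,8)/9 = 12870/9 = 1430.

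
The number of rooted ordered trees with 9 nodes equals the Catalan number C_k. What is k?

8

Rooted ordered (plane) trees on m nodes have m−1 edges and are counted by C_{m−1}; m = 9 gives C_8.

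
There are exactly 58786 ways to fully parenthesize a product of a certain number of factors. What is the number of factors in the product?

Parenthesizations of m factors are counted by C_{m−1}. Since C_11 = 58786, the index is 11.
So the index is 11, and the number of factors is 11 + 1 = 12.

12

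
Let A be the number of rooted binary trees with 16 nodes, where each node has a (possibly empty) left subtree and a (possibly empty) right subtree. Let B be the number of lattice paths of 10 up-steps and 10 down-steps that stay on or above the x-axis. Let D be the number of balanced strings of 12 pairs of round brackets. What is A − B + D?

35548886

There are C_n binary search tree shapes on n keys; with n = 16 that is C_16. So A = C_16 = 35357670.
Paths of 10 up- and 10 down-steps that never dip below the axis are Dyck paths; their count is C_10. So B = C_10 = 16796.
A balanced arrangement of 12 bracket pairs is a Dyck word of semilength 12, so the count is C_12. So D = C_12 = 208012.
A − B + D = 35357670 − 16796 + 208012 = 35548886.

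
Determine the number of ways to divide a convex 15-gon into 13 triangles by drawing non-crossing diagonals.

742900

The number of triangulations of a 15-gon is the Catalan number C_13 (index = sides − 2).
C_13 = 742900.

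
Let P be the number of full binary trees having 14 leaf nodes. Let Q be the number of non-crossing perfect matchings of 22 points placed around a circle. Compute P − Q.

684114

Full binary trees with 14 leaves have 14−1 = 13 internal nodes, so there are C_13 of them. So P = C_13 = 742900.
Pairing 22 circle points by 11 non-crossing chords gives C_11 matchings. So Q = C_11 = 58786.
P − Q = 742900 − 58786 = 684114.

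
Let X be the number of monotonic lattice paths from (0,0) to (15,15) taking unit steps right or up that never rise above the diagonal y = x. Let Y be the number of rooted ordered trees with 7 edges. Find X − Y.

9694416

Sub-diagonal monotone paths from (0,0) to (15,15) biject with Dyck paths of semilength 15, giving C_15. So X = C_15 = 9694845.
Rooted ordered trees with n edges are counted by C_n; here n = 7. So Y = C_7 = 429.
X − Y = 9694845 − 429 = 9694416.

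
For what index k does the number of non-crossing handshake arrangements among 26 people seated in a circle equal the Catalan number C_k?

13

With 26 = 2·13 people, non-crossing handshake pairings are non-crossing perfect matchings on a circle, counted by C_13.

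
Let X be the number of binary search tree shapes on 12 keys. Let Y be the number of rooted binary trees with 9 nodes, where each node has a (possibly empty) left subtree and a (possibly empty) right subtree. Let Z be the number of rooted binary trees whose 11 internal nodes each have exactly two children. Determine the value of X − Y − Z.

144364

Binary trees (left/right distinguished) on n nodes are counted by C_n; here n = 12. So X = C_12 = 208012.
Rooted binary trees with 9 nodes (each child slot possibly empty) number C_9. So Y = C_9 = 4862.
Full binary trees with n internal nodes are counted by C_n; here n = 11. So Z = C_11 = 58786.
X − Y − Z = 208012 − 4862 − 58786 = 144364.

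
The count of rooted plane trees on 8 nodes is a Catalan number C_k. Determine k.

7

A rooted plane tree on 8 nodes has 7 edges, and such trees are counted by C_7.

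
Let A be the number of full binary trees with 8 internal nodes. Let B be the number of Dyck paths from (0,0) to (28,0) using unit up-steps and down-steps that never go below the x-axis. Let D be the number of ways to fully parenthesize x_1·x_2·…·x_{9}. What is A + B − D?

The number of full binary trees on 8 internal nodes is the Catalan number C_8. So A = C_8 = 1430.
Dyck paths of semilength n (length 2n) are counted by C_n; here n = 14. So B = C_14 = 2674440.
Parenthesizations of m factors correspond to full binary trees with m leaves, counted by C_{m−1}; m = 9 gives C_8. So D = C_8 = 1430.
A + B − D = 1430 + 2674440 − 1430 = 2674440.

2674440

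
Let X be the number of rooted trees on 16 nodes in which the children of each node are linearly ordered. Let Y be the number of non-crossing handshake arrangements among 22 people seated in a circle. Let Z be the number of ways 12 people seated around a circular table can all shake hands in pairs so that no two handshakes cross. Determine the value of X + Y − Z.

9753499

A rooted plane tree on 16 nodes has 15 edges, and such trees are counted by C_15. So X = C_15 = 9694845.
With 22 = 2·11 people, non-crossing handshake pairings are non-crossing perfect matchings on a circle, counted by C_11. So Y = C_11 = 58786.
Non-crossing handshake pairings of 2n people are counted by C_n; 12 people gives n = 6. So Z = C_6 = 132.
X + Y − Z = 9694845 + 58786 − 132 = 9753499.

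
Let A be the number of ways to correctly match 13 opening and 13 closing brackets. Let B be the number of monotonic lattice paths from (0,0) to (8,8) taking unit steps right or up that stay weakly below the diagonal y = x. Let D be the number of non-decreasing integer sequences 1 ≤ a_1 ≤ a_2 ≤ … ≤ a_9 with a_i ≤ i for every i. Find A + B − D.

739468

A balanced arrangement of 13 bracket pairs is a Dyck word of semilength 13, so the count is C_13. So A = C_13 = 742900.
Sub-diagonal monotone paths from (0,0) to (8,8) biject with Dyck paths of semilength 8, giving C_8. So B = C_8 = 1430.
Weakly increasing sequences with a_i ≤ i biject with Dyck paths of semilength 9, so there are C_9. So D = C_9 = 4862.
A + B − D = 742900 + 1430 − 4862 = 739468.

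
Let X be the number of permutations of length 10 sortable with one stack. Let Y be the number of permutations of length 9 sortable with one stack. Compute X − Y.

11934

By Knuth's characterisation, the stack-sortable permutations of length 10 are the 231-avoiders, numbering C_10. So X = C_10 = 16796.
Stack-sortable permutations are exactly the 231-avoiding ones, counted by C_n; here n = 9. So Y = C_9 = 4862.
X − Y = 16796 − 4862 = 11934.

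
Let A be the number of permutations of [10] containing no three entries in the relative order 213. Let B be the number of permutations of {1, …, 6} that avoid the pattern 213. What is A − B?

16664

Permutations of [n] avoiding any single length-3 pattern are counted by C_n; here n = 10. So A = C_10 = 16796.
For any fixed pattern of length 3, the pattern-avoiding permutations of [6] number C_6. So B = C_6 = 132.
A − B = 16796 − 132 = 16664.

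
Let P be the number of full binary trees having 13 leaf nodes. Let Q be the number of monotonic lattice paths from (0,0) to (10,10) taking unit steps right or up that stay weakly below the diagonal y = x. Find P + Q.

Full binary trees with 13 leaves have 13−1 = 12 internal nodes, so there are C_12 of them. So P = C_12 = 208012.
Monotone paths in an n×n grid that stay weakly below the diagonal are counted by C_n; here n = 10. So Q = C_10 = 16796.
P + Q = 208012 + 16796 = 224808.

224808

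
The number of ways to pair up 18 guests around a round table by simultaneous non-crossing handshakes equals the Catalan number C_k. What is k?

Non-crossing handshake pairings of 2n people are counted by C_n; 18 people gives n = 9.

9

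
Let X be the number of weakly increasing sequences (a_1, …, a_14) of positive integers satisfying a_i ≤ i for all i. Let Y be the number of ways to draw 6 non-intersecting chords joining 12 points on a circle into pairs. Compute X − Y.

Such sub-staircase sequences of length n are counted by C_n; here n = 14. So X = C_14 = 2674440.
Pairing 12 circle points by 6 non-crossing chords gives C_6 matchings. So Y = C_6 = 132.
X − Y = 2674440 − 132 = 2674308.

2674308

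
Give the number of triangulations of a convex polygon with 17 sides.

The number of triangulations of a 17-gon is the Catalan number C_15 (index = sides − 2).
C_15 = C(30,15)/16 = 155117520/16 = 9694845.

9694845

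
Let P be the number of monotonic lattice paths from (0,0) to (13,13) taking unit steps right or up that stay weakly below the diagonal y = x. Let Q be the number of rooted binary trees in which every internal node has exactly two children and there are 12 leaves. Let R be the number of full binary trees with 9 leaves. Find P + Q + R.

803116

Monotone paths in an n×n grid that stay weakly below the diagonal are counted by C_n; here n = 13. So P = C_13 = 742900.
Full binary trees with 12 leaves have 12−1 = 11 internal nodes, so there are C_11 of them. So Q = C_11 = 58786.
Full binary trees with 9 leaves have 9−1 = 8 internal nodes, so there are C_8 of them. So R = C_8 = 1430.
P + Q + R = 742900 + 58786 + 1430 = 803116.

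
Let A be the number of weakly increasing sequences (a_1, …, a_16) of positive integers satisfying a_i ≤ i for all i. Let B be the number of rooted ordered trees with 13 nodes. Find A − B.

Weakly increasing sequences with a_i ≤ i biject with Dyck paths of semilength 16, so there are C_16. So A = C_16 = 35357670.
A rooted plane tree on 13 nodes has 12 edges, and such trees are counted by C_12. So B = C_12 = 208012.
A − B = 35357670 − 208012 = 35149658.

35149658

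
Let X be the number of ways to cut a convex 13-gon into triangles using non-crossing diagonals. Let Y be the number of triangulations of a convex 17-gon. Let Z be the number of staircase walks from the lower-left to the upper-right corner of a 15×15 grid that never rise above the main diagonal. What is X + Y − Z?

58786

A convex 13-gon is triangulated into 11 triangles, and the number of such triangulations is the Catalan number C_{13−2} = C_11. So X = C_11 = 58786.
Triangulations of a convex m-gon are counted by C_{m−2}; with m = 17 this is C_15. So Y = C_15 = 9694845.
Sub-diagonal monotone paths from (0,0) to (15,15) biject with Dyck paths of semilength 15, giving C_15. So Z = C_15 = 9694845.
X + Y − Z = 58786 + 9694845 − 9694845 = 58786.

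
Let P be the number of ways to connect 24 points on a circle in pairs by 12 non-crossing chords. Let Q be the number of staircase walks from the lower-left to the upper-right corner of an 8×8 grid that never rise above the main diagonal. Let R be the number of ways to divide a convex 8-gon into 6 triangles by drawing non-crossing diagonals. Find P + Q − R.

209310

Pairing 24 circle points by 12 non-crossing chords gives C_12 matchings. So P = C_12 = 208012.
Monotone paths in an n×n grid that stay weakly below the diagonal are counted by C_n; here n = 8. So Q = C_8 = 1430.
A convex 8-gon is triangulated into 6 triangles, and the number of such triangulations is the Catalan number C_{8−2} = C_6. So R = C_6 = 132.
P + Q − R = 208012 + 1430 − 132 = 209310.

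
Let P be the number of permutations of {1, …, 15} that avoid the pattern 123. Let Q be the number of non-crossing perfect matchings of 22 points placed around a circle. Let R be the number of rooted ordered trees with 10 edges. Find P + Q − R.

9736835

Permutations of [n] avoiding any single length-3 pattern are counted by C_n; here n = 15. So P = C_15 = 9694845.
Pairing 22 circle points by 11 non-crossing chords gives C_11 matchings. So Q = C_11 = 58786.
Rooted ordered trees with n edges are counted by C_n; here n = 10. So R = C_10 = 16796.
P + Q − R = 9694845 + 58786 − 16796 = 9736835.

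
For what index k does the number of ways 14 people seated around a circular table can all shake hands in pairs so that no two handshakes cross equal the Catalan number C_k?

7

With 14 = 2·7 people, non-crossing handshake pairings are non-crossing perfect matchings on a circle, counted by C_7.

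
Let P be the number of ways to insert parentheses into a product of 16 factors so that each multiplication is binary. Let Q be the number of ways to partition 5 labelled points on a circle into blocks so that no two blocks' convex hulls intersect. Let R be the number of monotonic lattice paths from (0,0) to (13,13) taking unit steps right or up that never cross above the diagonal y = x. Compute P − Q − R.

Bracketing 16 factors into binary products is counted by C_{16−1} = C_15. So P = C_15 = 9694845.
The non-crossing partitions of [5] form a lattice of size C_5. So Q = C_5 = 42.
Sub-diagonal monotone paths from (0,0) to (13,13) biject with Dyck paths of semilength 13, giving C_13. So R = C_13 = 742900.
P − Q − R = 9694845 − 42 − 742900 = 8951903.

8951903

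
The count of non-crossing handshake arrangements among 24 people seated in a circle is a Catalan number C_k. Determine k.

12

With 24 = 2·12 people, non-crossing handshake pairings are non-crossing perfect matchings on a circle, counted by C_12.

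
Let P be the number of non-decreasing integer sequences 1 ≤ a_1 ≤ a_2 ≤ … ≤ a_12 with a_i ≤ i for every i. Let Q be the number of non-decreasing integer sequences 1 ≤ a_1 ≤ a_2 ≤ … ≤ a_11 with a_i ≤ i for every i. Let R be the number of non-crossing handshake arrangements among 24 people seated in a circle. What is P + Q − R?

Such sub-staircase sequences of length n are counted by C_n; here n = 12. So P = C_12 = 208012.
Such sub-staircase sequences of length n are counted by C_n; here n = 11. So Q = C_11 = 58786.
With 24 = 2·12 people, non-crossing handshake pairings are non-crossing perfect matchings on a circle, counted by C_12. So R = C_12 = 208012.
P + Q − R = 208012 + 58786 − 208012 = 58786.

58786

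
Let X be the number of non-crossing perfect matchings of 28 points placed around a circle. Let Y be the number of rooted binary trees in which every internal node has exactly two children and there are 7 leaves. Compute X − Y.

2674308

Non-crossing perfect matchings of 2n points on a circle are counted by C_n; with 28 points, n = 14. So X = C_14 = 2674440.
A full binary tree with L leaves has L−1 internal nodes and is counted by C_{L−1}; L = 7 gives C_6. So Y = C_6 = 132.
X − Y = 2674440 − 132 = 2674308.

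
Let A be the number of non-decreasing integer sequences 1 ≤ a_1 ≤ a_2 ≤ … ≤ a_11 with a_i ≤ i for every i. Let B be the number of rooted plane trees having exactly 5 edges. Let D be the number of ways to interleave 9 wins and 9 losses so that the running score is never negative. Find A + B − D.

53966

Weakly increasing sequences with a_i ≤ i biject with Dyck paths of semilength 11, so there are C_11. So A = C_11 = 58786.
A rooted plane tree with 5 edges has 6 nodes, and the count is C_5. So B = C_5 = 42.
Reading a vote for the leader as '(' and for the other as ')' turns such a sequence into a balanced string of 9 pairs, so the count is C_9. So D = C_9 = 4862.
A + B − D = 58786 + 42 − 4862 = 53966.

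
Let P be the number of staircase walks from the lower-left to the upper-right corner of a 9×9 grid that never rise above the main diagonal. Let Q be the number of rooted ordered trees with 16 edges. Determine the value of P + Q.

35362532

Monotone paths in an n×n grid that stay weakly below the diagonal are counted by C_n; here n = 9. So P = C_9 = 4862.
A rooted plane tree with 16 edges has 17 nodes, and the count is C_16. So Q = C_16 = 35357670.
P + Q = 4862 + 35357670 = 35362532.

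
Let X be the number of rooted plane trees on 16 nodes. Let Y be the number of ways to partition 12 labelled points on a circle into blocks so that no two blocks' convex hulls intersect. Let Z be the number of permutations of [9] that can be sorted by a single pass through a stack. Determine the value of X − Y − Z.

Rooted ordered (plane) trees on m nodes have m−1 edges and are counted by C_{m−1}; m = 16 gives C_15. So X = C_15 = 9694845.
Non-crossing partitions of an n-element set are counted by C_n; here n = 12. So Y = C_12 = 208012.
By Knuth's characterisation, the stack-sortable permutations of length 9 are the 231-avoiders, numbering C_9. So Z = C_9 = 4862.
X − Y − Z = 9694845 − 208012 − 4862 = 9481971.

9481971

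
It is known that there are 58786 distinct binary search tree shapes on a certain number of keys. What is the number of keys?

Binary search tree shapes on n keys are counted by C_n; 58786 = C_11.

11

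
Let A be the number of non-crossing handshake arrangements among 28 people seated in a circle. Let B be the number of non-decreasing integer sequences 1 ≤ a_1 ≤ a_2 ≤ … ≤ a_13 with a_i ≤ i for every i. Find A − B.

1931540

Non-crossing handshake pairings of 2n people are counted by C_n; 28 people gives n = 14. So A = C_14 = 2674440.
Such sub-staircase sequences of length n are counted by C_n; here n = 13. So B = C_13 = 742900.
A − B = 2674440 − 742900 = 1931540.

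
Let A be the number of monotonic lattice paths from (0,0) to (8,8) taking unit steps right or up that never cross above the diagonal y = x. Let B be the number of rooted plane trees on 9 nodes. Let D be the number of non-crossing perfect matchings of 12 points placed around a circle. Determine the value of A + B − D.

2728

Sub-diagonal monotone paths from (0,0) to (8,8) biject with Dyck paths of semilength 8, giving C_8. So A = C_8 = 1430.
Rooted ordered (plane) trees on m nodes have m−1 edges and are counted by C_{m−1}; m = 9 gives C_8. So B = C_8 = 1430.
Pairing 12 circle points by 6 non-crossing chords gives C_6 matchings. So D = C_6 = 132.
A + B − D = 1430 + 1430 − 132 = 2728.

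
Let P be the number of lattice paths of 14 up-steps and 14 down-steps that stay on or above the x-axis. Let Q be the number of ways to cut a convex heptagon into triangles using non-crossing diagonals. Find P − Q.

2674398

A Dyck path with 14 up-steps and 14 down-steps has semilength 14, so there are C_14 of them. So P = C_14 = 2674440.
The number of triangulations of a 7-gon is the Catalan number C_5 (index = sides − 2). So Q = C_5 = 42.
P − Q = 2674440 − 42 = 2674398.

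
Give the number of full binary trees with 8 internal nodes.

1430

Full binary trees with n internal nodes are counted by C_n; here n = 8.
C_8 = C(16,8)/9 = 12870/9 = 1430.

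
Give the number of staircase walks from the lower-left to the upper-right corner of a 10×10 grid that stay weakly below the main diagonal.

16796

Sub-diagonal monotone paths from (0,0) to (10,10) biject with Dyck paths of semilength 10, giving C_10.
C_10 = 16796.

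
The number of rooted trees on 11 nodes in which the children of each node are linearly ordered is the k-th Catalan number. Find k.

10

Rooted ordered (plane) trees on m nodes have m−1 edges and are counted by C_{m−1}; m = 11 gives C_10.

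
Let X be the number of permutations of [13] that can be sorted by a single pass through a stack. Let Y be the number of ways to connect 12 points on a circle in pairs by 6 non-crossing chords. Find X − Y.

Stack-sortable permutations are exactly the 231-avoiding ones, counted by C_n; here n = 13. So X = C_13 = 742900.
Non-crossing perfect matchings of 2n points on a circle are counted by C_n; with 12 points, n = 6. So Y = C_6 = 132.
X − Y = 742900 − 132 = 742768.

742768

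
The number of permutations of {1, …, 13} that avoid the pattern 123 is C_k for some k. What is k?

For any fixed pattern of length 3, the pattern-avoiding permutations of [13] number C_13.

13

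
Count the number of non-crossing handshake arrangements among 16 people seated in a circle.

1430

With 16 = 2·8 people, non-crossing handshake pairings are non-crossing perfect matchings on a circle, counted by C_8.
C_8 = C(16,8)/9 = 12870/9 = 1430.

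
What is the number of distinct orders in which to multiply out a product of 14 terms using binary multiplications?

742900

Bracketing 14 factors into binary products is counted by C_{14−1} = C_13.
C_13 = C(26,13)/14 = 10400600/14 = 742900.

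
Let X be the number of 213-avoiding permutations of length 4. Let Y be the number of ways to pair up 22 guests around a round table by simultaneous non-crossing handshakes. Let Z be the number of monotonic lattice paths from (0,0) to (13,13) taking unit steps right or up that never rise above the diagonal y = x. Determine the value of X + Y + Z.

Permutations of [n] avoiding any single length-3 pattern are counted by C_n; here n = 4. So X = C_4 = 14.
With 22 = 2·11 people, non-crossing handshake pairings are non-crossing perfect matchings on a circle, counted by C_11. So Y = C_11 = 58786.
Sub-diagonal monotone paths from (0,0) to (13,13) biject with Dyck paths of semilength 13, giving C_13. So Z = C_13 = 742900.
X + Y + Z = 14 + 58786 + 742900 = 801700.

801700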